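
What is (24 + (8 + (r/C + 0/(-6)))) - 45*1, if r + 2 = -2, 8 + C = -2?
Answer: -63/5 ≈ -12.600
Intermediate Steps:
C = -10 (C = -8 - 2 = -10)
r = -4 (r = -2 - 2 = -4)
(24 + (8 + (r/C + 0/(-6)))) - 45*1 = (24 + (8 + (-4/(-10) + 0/(-6)))) - 45*1 = (24 + (8 + (-4*(-⅒) + 0*(-⅙)))) - 45 = (24 + (8 + (⅖ + 0))) - 45 = (24 + (8 + ⅖)) - 45 = (24 + 42/5) - 45 = 162/5 - 45 = -63/5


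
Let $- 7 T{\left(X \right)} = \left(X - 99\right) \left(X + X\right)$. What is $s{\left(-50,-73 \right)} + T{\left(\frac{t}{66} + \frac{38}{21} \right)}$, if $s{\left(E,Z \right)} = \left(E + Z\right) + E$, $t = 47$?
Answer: $- \frac{77312797}{747054} \approx -103.49$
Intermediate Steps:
$s{\left(E,Z \right)} = Z + 2 E$
$T{\left(X \right)} = - \frac{2 X \left(-99 + X\right)}{7}$ ($T{\left(X \right)} = - \frac{\left(X - 99\right) \left(X + X\right)}{7} = - \frac{\left(-99 + X\right) 2 X}{7} = - \frac{2 X \left(-99 + X\right)}{7}$)
$s{\left(-50,-73 \right)} + T{\left(\frac{t}{66} + \frac{38}{21} \right)} = \left(-73 + 2 \left(-50\right)\right) + \frac{2 \left(\frac{47}{66} + \frac{38}{21}\right) \left(99 - \left(\frac{47}{66} + \frac{38}{21}\right)\right)}{7} = \left(-73 - 100\right) + \frac{2 \left(47 \cdot \frac{1}{66} + 38 \cdot \frac{1}{21}\right) \left(99 - \left(47 \cdot \frac{1}{66} + 38 \cdot \frac{1}{21}\right)\right)}{7} = -173 + \frac{2 \left(\frac{47}{66} + \frac{38}{21}\right) \left(99 - \left(\frac{47}{66} + \frac{38}{21}\right)\right)}{7} = -173 + \frac{2}{7} \cdot \frac{1165}{462} \left(99 - \frac{1165}{462}\right) = -173 + \frac{2}{7} \cdot \frac{1165}{462} \cdot \frac{44573}{462} = -173 + \frac{51927545}{747054} = - \frac{77312797}{747054}$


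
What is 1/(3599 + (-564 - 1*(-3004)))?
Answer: 1/6039 ≈ 0.00016559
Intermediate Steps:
1/(3599 + (-564 - 1*(-3004))) = 1/(3599 + (-564 + 3004)) = 1/(3599 + 2440) = 1/6039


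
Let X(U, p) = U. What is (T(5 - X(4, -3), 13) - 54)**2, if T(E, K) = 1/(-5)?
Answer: 73441/25 ≈ 2937.6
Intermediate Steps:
T(E, K) = -1/5
(T(5 - X(4, -3), 13) - 54)**2 = (-1/5 - 54)**2 = (-271/5)**2 = 73441/25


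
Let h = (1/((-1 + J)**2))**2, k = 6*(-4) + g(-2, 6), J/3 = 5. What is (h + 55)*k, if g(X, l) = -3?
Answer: -57047787/38416 ≈ -1485.0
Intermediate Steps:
J = 15 (J = 3*5 = 15)
k = -27 (k = 6*(-4) - 3 = -24 - 3 = -27)
h = 1/38416 (h = (1/((-1 + 15)**2))**2 = (1/(14**2))**2 = (1/196)**2 = 1/38416 ≈ 2.6031e-5)
(h + 55)*k = (1/38416 + 55)*(-27) = (2112881/38416)*(-27) = -57047787/38416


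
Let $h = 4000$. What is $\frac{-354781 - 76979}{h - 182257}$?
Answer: $\frac{143920}{59419} \approx 2.4221$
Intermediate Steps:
$\frac{-354781 - 76979}{h - 182257} = \frac{-354781 - 76979}{4000 - 182257} = - \frac{431760}{-178257} = \left(-431760\right) \left(- \frac{1}{178257}\right) = \frac{143920}{59419}$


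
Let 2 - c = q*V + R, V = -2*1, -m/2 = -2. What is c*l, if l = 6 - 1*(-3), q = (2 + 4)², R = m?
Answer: 630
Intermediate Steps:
m = 4 (m = -2*(-2) = 4)
R = 4
q = 36 (q = 6² = 36)
V = -2
l = 9 (l = 6 + 3 = 9)
c = 70 (c = 2 - (36*(-2) + 4) = 2 - (-72 + 4) = 2 - 1*(-68) = 2 + 68 = 70)
c*l = 70*9 = 630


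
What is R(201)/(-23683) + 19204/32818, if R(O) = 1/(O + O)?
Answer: 91416458323/156222967494 ≈ 0.58517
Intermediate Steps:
R(O) = 1/(2*O)
R(201)/(-23683) + 19204/32818 = ((1/2)/201)/(-23683) + 19204/32818 = ((1/2)*(1/201))*(-1/23683) + 19204*(1/32818) = (1/402)*(-1/23683) + 9602/16409 = -1/9520566 + 9602/16409 = 91416458323/156222967494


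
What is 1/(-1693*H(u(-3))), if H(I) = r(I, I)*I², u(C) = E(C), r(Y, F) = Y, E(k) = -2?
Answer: 1/13544 ≈ 7.3833e-5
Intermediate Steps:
u(C) = -2
H(I) = I³ (H(I) = I*I² = I³)
1/(-1693*H(u(-3))) = 1/(-1693*(-2)³) = 1/(-1693*(-8)) = 1/13544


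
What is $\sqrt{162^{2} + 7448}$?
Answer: $2 \sqrt{8423} \approx 183.55$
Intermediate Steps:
$\sqrt{162^{2} + 7448} = \sqrt{26244 + 7448} = \sqrt{33692} = 2 \sqrt{8423}$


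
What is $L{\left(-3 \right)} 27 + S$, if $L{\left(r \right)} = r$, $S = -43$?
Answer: $-124$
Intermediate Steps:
$L{\left(-3 \right)} 27 + S = \left(-3\right) 27 - 43 = -81 - 43 = -124$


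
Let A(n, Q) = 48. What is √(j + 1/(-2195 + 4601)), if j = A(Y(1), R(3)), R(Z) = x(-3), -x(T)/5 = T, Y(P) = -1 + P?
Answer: √277866534/2406 ≈ 6.9282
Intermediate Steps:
x(T) = -5*T
R(Z) = 15 (R(Z) = -5*(-3) = 15)
j = 48
√(j + 1/(-2195 + 4601)) = √(48 + 1/(-2195 + 4601)) = √(48 + 1/2406) = √(115489/2406) = √277866534/2406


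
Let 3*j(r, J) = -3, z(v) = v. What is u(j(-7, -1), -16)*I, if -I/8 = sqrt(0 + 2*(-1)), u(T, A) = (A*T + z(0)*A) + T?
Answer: -120*I*sqrt(2) ≈ -169.71*I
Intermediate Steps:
j(r, J) = -1 (j(r, J) = (1/3)*(-3) = -1)
u(T, A) = T + A*T (u(T, A) = (A*T + 0*A) + T = (A*T + 0) + T = A*T + T = T + A*T)
I = -8*I*sqrt(2) (I = -8*sqrt(0 + 2*(-1)) = -8*sqrt(0 - 2) = -8*I*sqrt(2) ≈ -11.314*I)
u(j(-7, -1), -16)*I = (-(1 - 16))*(-8*I*sqrt(2)) = (-1*(-15))*(-8*I*sqrt(2)) = 15*(-8*I*sqrt(2)) = -120*I*sqrt(2)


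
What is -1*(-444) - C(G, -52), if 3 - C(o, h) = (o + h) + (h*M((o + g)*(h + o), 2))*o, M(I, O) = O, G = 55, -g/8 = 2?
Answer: -5276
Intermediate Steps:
g = -16 (g = -8*2 = -16)
C(o, h) = 3 - h - o - 2*h*o (C(o, h) = 3 - ((o + h) + (h*2)*o) = 3 - ((h + o) + (2*h)*o) = 3 - ((h + o) + 2*h*o) = 3 - (h + o + 2*h*o) = 3 + (-h - o - 2*h*o) = 3 - h - o - 2*h*o)
-1*(-444) - C(G, -52) = -1*(-444) - (3 - 1*(-52) - 1*55 - 2*(-52)*55) = 444 - (3 + 52 - 55 + 5720) = 444 - 1*5720 = 444 - 5720 = -5276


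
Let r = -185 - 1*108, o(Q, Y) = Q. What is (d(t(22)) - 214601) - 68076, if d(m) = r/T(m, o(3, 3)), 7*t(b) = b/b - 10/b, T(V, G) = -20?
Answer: -5653247/20 ≈ -2.8266e+5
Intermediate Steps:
t(b) = ⅐ - 10/(7*b) (t(b) = (b/b - 10/b)/7 = (1 - 10/b)/7 = ⅐ - 10/(7*b))
r = -293 (r = -185 - 108 = -293)
d(m) = 293/20 (d(m) = -293/(-20) = -293*(-1/20) = 293/20)
(d(t(22)) - 214601) - 68076 = (293/20 - 214601) - 68076 = -4291727/20 - 68076 = -5653247/20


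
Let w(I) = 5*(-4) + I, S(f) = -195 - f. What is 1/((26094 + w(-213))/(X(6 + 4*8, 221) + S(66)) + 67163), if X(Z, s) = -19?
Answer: 280/18779779 ≈ 1.4910e-5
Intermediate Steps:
w(I) = -20 + I
1/((26094 + w(-213))/(X(6 + 4*8, 221) + S(66)) + 67163) = 1/((26094 + (-20 - 213))/(-19 + (-195 - 1*66)) + 67163) = 1/((26094 - 233)/(-19 + (-195 - 66)) + 67163) = 1/(25861/(-19 - 261) + 67163) = 1/(25861/(-280) + 67163) = 1/(25861*(-1/280) + 67163) = 1/(-25861/280 + 67163) = 1/(18779779/280) = 280/18779779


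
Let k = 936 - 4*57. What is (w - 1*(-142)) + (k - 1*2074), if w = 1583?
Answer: 359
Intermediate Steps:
k = 708 (k = 936 - 1*228 = 936 - 228 = 708)
(w - 1*(-142)) + (k - 1*2074) = (1583 - 1*(-142)) + (708 - 1*2074) = (1583 + 142) + (708 - 2074) = 1725 - 1366 = 359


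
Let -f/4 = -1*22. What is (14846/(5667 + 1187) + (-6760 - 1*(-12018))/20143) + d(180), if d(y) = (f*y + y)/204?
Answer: 95003322570/1173511037 ≈ 80.956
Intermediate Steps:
f = 88 (f = -(-4)*22 = -4*(-22) = 88)
d(y) = 89*y/204 (d(y) = (88*y + y)/204 = (89*y)*(1/204) = 89*y/204)
(14846/(5667 + 1187) + (-6760 - 1*(-12018))/20143) + d(180) = (14846/(5667 + 1187) + (-6760 - 1*(-12018))/20143) + (89/204)*180 = (14846/6854 + (-6760 + 12018)*(1/20143)) + 1335/17 = (14846*(1/6854) + 5258*(1/20143)) + 1335/17 = (7423/3427 + 5258/20143) + 1335/17 = 167540655/69030061 + 1335/17 = 95003322570/1173511037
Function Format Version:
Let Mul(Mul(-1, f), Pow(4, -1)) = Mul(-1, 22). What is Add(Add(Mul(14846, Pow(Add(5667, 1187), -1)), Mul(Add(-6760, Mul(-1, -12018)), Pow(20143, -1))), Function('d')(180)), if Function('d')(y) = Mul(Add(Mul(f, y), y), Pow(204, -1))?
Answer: Rational(95003322570, 1173511037) ≈ 80.956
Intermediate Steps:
f = 88 (f = Mul(-4, Mul(-1, 22)) = Mul(-4, -22) = 88)
Function('d')(y) = Mul(Rational(89, 204), y) (Function('d')(y) = Mul(Add(Mul(88, y), y), Pow(204, -1)) = Mul(Mul(89, y), Rational(1, 204)) = Mul(Rational(89, 204), y))
Add(Add(Mul(14846, Pow(Add(5667, 1187), -1)), Mul(Add(-6760, Mul(-1, -12018)), Pow(20143, -1))), Function('d')(180)) = Add(Add(Mul(14846, Pow(Add(5667, 1187), -1)), Mul(Add(-6760, Mul(-1, -12018)), Pow(20143, -1))), Mul(Rational(89, 204), 180)) = Add(Add(Mul(14846, Pow(6854, -1)), Mul(Add(-6760, 12018), Rational(1, 20143))), Rational(1335, 17)) = Add(Add(Mul(14846, Rational(1, 6854)), Mul(5258, Rational(1, 20143))), Rational(1335, 17)) = Add(Add(Rational(7423, 3427), Rational(5258, 20143)), Rational(1335, 17)) = Add(Rational(167540655, 69030061), Rational(1335, 17)) = Rational(95003322570, 1173511037)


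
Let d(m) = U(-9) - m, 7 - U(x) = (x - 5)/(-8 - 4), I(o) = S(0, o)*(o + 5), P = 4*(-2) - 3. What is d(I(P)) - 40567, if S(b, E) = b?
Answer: -243367/6 ≈ -40561.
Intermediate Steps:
P = -11 (P = -8 - 3 = -11)
I(o) = 0 (I(o) = 0*(o + 5) = 0*(5 + o) = 0)
U(x) = 79/12 + x/12 (U(x) = 7 - (x - 5)/(-8 - 4) = 7 - (-5 + x)/(-12) = 7 - (-5 + x)*(-1)/12 = 7 - (5/12 - x/12) = 7 + (-5/12 + x/12) = 79/12 + x/12)
d(m) = 35/6 - m (d(m) = (79/12 + (1/12)*(-9)) - m = (79/12 - ¾) - m = 35/6 - m)
d(I(P)) - 40567 = (35/6 - 1*0) - 40567 = (35/6 + 0) - 40567 = 35/6 - 40567 = -243367/6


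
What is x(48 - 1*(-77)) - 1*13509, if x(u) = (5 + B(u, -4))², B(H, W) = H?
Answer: 3391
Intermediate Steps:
x(u) = (5 + u)²
x(48 - 1*(-77)) - 1*13509 = (5 + (48 - 1*(-77)))² - 1*13509 = (5 + (48 + 77))² - 13509 = (5 + 125)² - 13509 = 130² - 13509 = 16900 - 13509 = 3391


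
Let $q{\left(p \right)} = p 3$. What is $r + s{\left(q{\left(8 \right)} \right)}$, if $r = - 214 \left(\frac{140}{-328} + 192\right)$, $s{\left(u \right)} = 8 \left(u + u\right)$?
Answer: $- \frac{1665119}{41} \approx -40613.0$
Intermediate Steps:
$q{\left(p \right)} = 3 p$
$s{\left(u \right)} = 16 u$ ($s{\left(u \right)} = 8 \cdot 2 u = 16 u$)
$r = - \frac{1680863}{41}$ ($r = - 214 \left(140 \left(- \frac{1}{328}\right) + 192\right) = - 214 \left(- \frac{35}{82} + 192\right) = \left(-214\right) \frac{15709}{82} = - \frac{1680863}{41} \approx -40997.0$)
$r + s{\left(q{\left(8 \right)} \right)} = - \frac{1680863}{41} + 16 \cdot 3 \cdot 8 = - \frac{1680863}{41} + 16 \cdot 24 = - \frac{1680863}{41} + 384 = - \frac{1665119}{41}$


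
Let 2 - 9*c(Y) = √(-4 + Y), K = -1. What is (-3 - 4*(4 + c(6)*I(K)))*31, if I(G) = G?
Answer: -5053/9 - 124*√2/9 ≈ -580.93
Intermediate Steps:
c(Y) = 2/9 - √(-4 + Y)/9
(-3 - 4*(4 + c(6)*I(K)))*31 = (-3 - 4*(4 + (2/9 - √(-4 + 6)/9)*(-1)))*31 = (-3 - 4*(4 + (2/9 - √2/9)*(-1)))*31 = (-3 - 4*(4 + (-2/9 + √2/9)))*31 = (-3 - 4*(34/9 + √2/9))*31 = (-3 + (-136/9 - 4*√2/9))*31 = (-163/9 - 4*√2/9)*31 = -5053/9 - 124*√2/9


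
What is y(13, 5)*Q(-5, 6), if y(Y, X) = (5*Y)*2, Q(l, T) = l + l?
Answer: -1300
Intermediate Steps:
Q(l, T) = 2*l
y(Y, X) = 10*Y
y(13, 5)*Q(-5, 6) = (10*13)*(2*(-5)) = 130*(-10) = -1300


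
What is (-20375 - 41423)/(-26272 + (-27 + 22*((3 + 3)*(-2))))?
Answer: 61798/26563 ≈ 2.3265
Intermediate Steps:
(-20375 - 41423)/(-26272 + (-27 + 22*((3 + 3)*(-2)))) = -61798/(-26272 + (-27 + 22*(6*(-2)))) = -61798/(-26272 + (-27 + 22*(-12))) = -61798/(-26272 + (-27 - 264)) = -61798/(-26272 - 291) = -61798/(-26563) = -61798*(-1/26563) = 61798/26563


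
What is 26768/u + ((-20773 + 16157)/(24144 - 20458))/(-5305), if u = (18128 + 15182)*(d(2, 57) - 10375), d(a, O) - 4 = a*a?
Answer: 7647082212/48232571266265 ≈ 0.00015855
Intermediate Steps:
d(a, O) = 4 + a**2 (d(a, O) = 4 + a*a = 4 + a**2)
u = -345324770 (u = (18128 + 15182)*((4 + 2**2) - 10375) = 33310*((4 + 4) - 10375) = 33310*(8 - 10375) = 33310*(-10367) = -345324770)
26768/u + ((-20773 + 16157)/(24144 - 20458))/(-5305) = 26768/(-345324770) + ((-20773 + 16157)/(24144 - 20458))/(-5305) = 26768*(-1/345324770) - 4616/3686*(-1/5305) = -1912/24666055 - 4616*1/3686*(-1/5305) = -1912/24666055 - 2308/1843*(-1/5305) = -1912/24666055 + 2308/9777115 = 7647082212/48232571266265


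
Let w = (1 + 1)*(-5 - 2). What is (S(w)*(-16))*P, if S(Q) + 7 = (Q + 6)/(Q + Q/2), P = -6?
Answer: -4448/7 ≈ -635.43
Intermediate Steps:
w = -14 (w = 2*(-7) = -14)
S(Q) = -7 + 2*(6 + Q)/(3*Q) (S(Q) = -7 + (Q + 6)/(Q + Q/2) = -7 + (6 + Q)/(Q + Q*(½)) = -7 + (6 + Q)/(Q + Q/2) = -7 + (6 + Q)/((3*Q/2)) = -7 + (6 + Q)*(2/(3*Q)) = -7 + 2*(6 + Q)/(3*Q))
(S(w)*(-16))*P = ((-19/3 + 4/(-14))*(-16))*(-6) = ((-19/3 + 4*(-1/14))*(-16))*(-6) = ((-19/3 - 2/7)*(-16))*(-6) = -139/21*(-16)*(-6) = (2224/21)*(-6) = -4448/7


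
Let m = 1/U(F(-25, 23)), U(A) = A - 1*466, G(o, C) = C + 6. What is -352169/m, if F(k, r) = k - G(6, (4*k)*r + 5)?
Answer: -633199862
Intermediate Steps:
G(o, C) = 6 + C
F(k, r) = -11 + k - 4*k*r (F(k, r) = k - (6 + ((4*k)*r + 5)) = k - (6 + (4*k*r + 5)) = k - (6 + (5 + 4*k*r)) = k - (11 + 4*k*r) = k + (-11 - 4*k*r) = -11 + k - 4*k*r)
U(A) = -466 + A (U(A) = A - 466 = -466 + A)
m = 1/1798 (m = 1/(-466 + (-11 - 25 - 4*(-25)*23)) = 1/(-466 + (-11 - 25 + 2300)) = 1/(-466 + 2264) = 1/1798 ≈ 0.00055617)
-352169/m = -352169/1/1798 = -352169*1798 = -633199862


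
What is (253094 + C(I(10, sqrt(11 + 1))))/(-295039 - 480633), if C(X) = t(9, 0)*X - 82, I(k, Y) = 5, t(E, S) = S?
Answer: -63253/193918 ≈ -0.32618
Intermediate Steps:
C(X) = -82 (C(X) = 0*X - 82 = 0 - 82 = -82)
(253094 + C(I(10, sqrt(11 + 1))))/(-295039 - 480633) = (253094 - 82)/(-295039 - 480633) = 253012/(-775672) = 253012*(-1/775672) = -63253/193918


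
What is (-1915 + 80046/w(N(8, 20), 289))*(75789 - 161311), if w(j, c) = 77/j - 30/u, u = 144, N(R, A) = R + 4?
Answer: -139894236418/149 ≈ -9.3889e+8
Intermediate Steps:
N(R, A) = 4 + R
w(j, c) = -5/24 + 77/j (w(j, c) = 77/j - 30/144 = 77/j - 30*1/144 = 77/j - 5/24 = -5/24 + 77/j)
(-1915 + 80046/w(N(8, 20), 289))*(75789 - 161311) = (-1915 + 80046/(-5/24 + 77/(4 + 8)))*(75789 - 161311) = (-1915 + 80046/(-5/24 + 77/12))*(-85522) = (-1915 + 80046/(149/24))*(-85522) = (-1915 + 80046*(24/149))*(-85522) = (-1915 + 1921104/149)*(-85522) = (1635769/149)*(-85522) = -139894236418/149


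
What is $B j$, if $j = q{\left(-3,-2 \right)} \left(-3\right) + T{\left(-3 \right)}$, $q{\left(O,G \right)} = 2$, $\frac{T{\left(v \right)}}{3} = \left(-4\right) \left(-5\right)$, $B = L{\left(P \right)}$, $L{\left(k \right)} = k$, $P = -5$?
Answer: $-270$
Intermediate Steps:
$B = -5$
$T{\left(v \right)} = 60$ ($T{\left(v \right)} = 3 \left(\left(-4\right) \left(-5\right)\right) = 3 \cdot 20 = 60$)
$j = 54$ ($j = 2 \left(-3\right) + 60 = -6 + 60 = 54$)
$B j = \left(-5\right) 54 = -270$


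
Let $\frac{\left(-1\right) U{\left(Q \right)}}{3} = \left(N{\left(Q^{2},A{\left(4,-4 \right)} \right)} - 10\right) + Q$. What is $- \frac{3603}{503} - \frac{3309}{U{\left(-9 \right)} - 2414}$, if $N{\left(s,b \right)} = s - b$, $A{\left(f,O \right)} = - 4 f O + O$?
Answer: $- \frac{7054833}{1217260} \approx -5.7957$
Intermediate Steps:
$A{\left(f,O \right)} = O - 4 O f$ ($A{\left(f,O \right)} = - 4 O f + O = O - 4 O f$)
$U{\left(Q \right)} = 210 - 3 Q - 3 Q^{2}$ ($U{\left(Q \right)} = - 3 \left(\left(\left(Q^{2} - - 4 \left(1 - 16\right)\right) - 10\right) + Q\right) = - 3 \left(\left(\left(Q^{2} - \left(-4\right) \left(-15\right)\right) - 10\right) + Q\right) = - 3 \left(\left(\left(Q^{2} - 60\right) - 10\right) + Q\right) = - 3 \left(\left(\left(-60 + Q^{2}\right) - 10\right) + Q\right) = - 3 \left(\left(-70 + Q^{2}\right) + Q\right) = - 3 \left(-70 + Q + Q^{2}\right) = 210 - 3 Q - 3 Q^{2}$)
$- \frac{3603}{503} - \frac{3309}{U{\left(-9 \right)} - 2414} = - \frac{3603}{503} - \frac{3309}{\left(210 - -27 - 3 \left(-9\right)^{2}\right) - 2414} = \left(-3603\right) \frac{1}{503} - \frac{3309}{\left(210 + 27 - 243\right) - 2414} = - \frac{3603}{503} - \frac{3309}{\left(210 + 27 - 243\right) - 2414} = - \frac{3603}{503} - \frac{3309}{-6 - 2414} = - \frac{3603}{503} - \frac{3309}{-2420} = - \frac{3603}{503} - - \frac{3309}{2420} = - \frac{3603}{503} + \frac{3309}{2420} = - \frac{7054833}{1217260}$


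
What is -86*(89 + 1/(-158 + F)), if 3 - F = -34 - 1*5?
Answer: -443889/58 ≈ -7653.3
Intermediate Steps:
F = 42 (F = 3 - (-34 - 1*5) = 3 - (-34 - 5) = 3 - 1*(-39) = 3 + 39 = 42)
-86*(89 + 1/(-158 + F)) = -86*(89 + 1/(-158 + 42)) = -86*(89 + 1/(-116)) = -86*(89 - 1/116) = -86*10323/116 = -443889/58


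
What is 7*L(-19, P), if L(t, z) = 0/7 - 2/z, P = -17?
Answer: 14/17 ≈ 0.82353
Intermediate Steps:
L(t, z) = -2/z (L(t, z) = 0*(1/7) - 2/z = 0 - 2/z = -2/z)
7*L(-19, P) = 7*(-2/(-17)) = 7*(-2*(-1/17)) = 7*(2/17) = 14/17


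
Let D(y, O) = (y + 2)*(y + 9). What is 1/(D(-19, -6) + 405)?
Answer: 1/575 ≈ 0.0017391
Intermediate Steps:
D(y, O) = (2 + y)*(9 + y)
1/(D(-19, -6) + 405) = 1/((18 + (-19)**2 + 11*(-19)) + 405) = 1/((18 + 361 - 209) + 405) = 1/(170 + 405) = 1/575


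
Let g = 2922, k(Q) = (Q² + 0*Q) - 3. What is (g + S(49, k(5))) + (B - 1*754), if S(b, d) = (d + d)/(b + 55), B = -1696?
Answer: 12283/26 ≈ 472.42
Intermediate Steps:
k(Q) = -3 + Q² (k(Q) = (Q² + 0) - 3 = Q² - 3 = -3 + Q²)
S(b, d) = 2*d/(55 + b) (S(b, d) = (2*d)/(55 + b) = 2*d/(55 + b))
(g + S(49, k(5))) + (B - 1*754) = (2922 + 2*(-3 + 5²)/(55 + 49)) + (-1696 - 1*754) = (2922 + 2*(-3 + 25)/104) + (-1696 - 754) = (2922 + 2*22*(1/104)) - 2450 = (2922 + 11/26) - 2450 = 75983/26 - 2450 = 12283/26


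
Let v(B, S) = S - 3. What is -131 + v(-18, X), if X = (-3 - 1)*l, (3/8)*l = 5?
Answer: -562/3 ≈ -187.33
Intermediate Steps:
l = 40/3 (l = (8/3)*5 = 40/3 ≈ 13.333)
X = -160/3 (X = (-3 - 1)*(40/3) = -4*40/3 = -160/3 ≈ -53.333)
v(B, S) = -3 + S
-131 + v(-18, X) = -131 + (-3 - 160/3) = -131 - 169/3 = -562/3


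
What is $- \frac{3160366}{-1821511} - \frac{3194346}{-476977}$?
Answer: $\frac{7325958270388}{868818852247} \approx 8.4321$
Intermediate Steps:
$- \frac{3160366}{-1821511} - \frac{3194346}{-476977} = \left(-3160366\right) \left(- \frac{1}{1821511}\right) - - \frac{3194346}{476977} = \frac{3160366}{1821511} + \frac{3194346}{476977} = \frac{7325958270388}{868818852247}$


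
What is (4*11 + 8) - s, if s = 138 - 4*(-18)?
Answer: -158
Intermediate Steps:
s = 210 (s = 138 + 72 = 210)
(4*11 + 8) - s = (4*11 + 8) - 1*210 = (44 + 8) - 210 = 52 - 210 = -158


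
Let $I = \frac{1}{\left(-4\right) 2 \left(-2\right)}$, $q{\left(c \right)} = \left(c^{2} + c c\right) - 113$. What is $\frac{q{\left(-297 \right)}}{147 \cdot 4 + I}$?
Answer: $\frac{2820880}{9409} \approx 299.81$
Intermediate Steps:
$q{\left(c \right)} = -113 + 2 c^{2}$ ($q{\left(c \right)} = \left(c^{2} + c^{2}\right) - 113 = 2 c^{2} - 113 = -113 + 2 c^{2}$)
$I = \frac{1}{16}$ ($I = \frac{1}{\left(-8\right) \left(-2\right)} = \frac{1}{16} \approx 0.0625$)
$\frac{q{\left(-297 \right)}}{147 \cdot 4 + I} = \frac{-113 + 2 \left(-297\right)^{2}}{147 \cdot 4 + \frac{1}{16}} = \frac{-113 + 2 \cdot 88209}{588 + \frac{1}{16}} = \frac{-113 + 176418}{\frac{9409}{16}} = 176305 \cdot \frac{16}{9409} = \frac{2820880}{9409}$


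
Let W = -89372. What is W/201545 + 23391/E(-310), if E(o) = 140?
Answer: 940365403/5643260 ≈ 166.64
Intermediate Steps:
W/201545 + 23391/E(-310) = -89372/201545 + 23391/140 = 940365403/5643260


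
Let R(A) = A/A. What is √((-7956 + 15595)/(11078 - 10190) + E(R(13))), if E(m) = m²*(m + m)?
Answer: √2090130/444 ≈ 3.2561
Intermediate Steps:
R(A) = 1
E(m) = 2*m³ (E(m) = m²*(2*m) = 2*m³)
√((-7956 + 15595)/(11078 - 10190) + E(R(13))) = √((-7956 + 15595)/(11078 - 10190) + 2*1³) = √(7639/888 + 2*1) = √(7639*(1/888) + 2) = √(7639/888 + 2) = √(9415/888) = √2090130/444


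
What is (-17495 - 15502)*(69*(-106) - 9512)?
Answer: 555207522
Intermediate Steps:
(-17495 - 15502)*(69*(-106) - 9512) = -32997*(-7314 - 9512) = -32997*(-16826) = 555207522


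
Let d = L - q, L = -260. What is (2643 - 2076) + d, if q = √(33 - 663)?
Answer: 307 - 3*I*√70 ≈ 307.0 - 25.1*I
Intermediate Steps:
q = 3*I*√70 (q = √(-630) = 3*I*√70 ≈ 25.1*I)
d = -260 - 3*I*√70 ≈ -260.0 - 25.1*I
(2643 - 2076) + d = (2643 - 2076) + (-260 - 3*I*√70) = 567 + (-260 - 3*I*√70) = 307 - 3*I*√70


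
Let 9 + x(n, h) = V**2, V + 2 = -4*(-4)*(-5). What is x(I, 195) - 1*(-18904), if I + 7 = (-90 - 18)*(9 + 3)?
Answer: 25619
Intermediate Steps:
V = -82 (V = -2 - 4*(-4)*(-5) = -2 + 16*(-5) = -2 - 80 = -82)
I = -1303 (I = -7 + (-90 - 18)*(9 + 3) = -7 - 108*12 = -7 - 1296 = -1303)
x(n, h) = 6715 (x(n, h) = -9 + (-82)**2 = -9 + 6724 = 6715)
x(I, 195) - 1*(-18904) = 6715 - 1*(-18904) = 6715 + 18904 = 25619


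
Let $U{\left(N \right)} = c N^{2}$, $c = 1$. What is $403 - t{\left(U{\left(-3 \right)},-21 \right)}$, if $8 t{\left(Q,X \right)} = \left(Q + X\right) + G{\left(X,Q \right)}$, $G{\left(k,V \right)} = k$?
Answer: $\frac{3257}{8} \approx 407.13$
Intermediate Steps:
$U{\left(N \right)} = N^{2}$ ($U{\left(N \right)} = 1 N^{2} = N^{2}$)
$t{\left(Q,X \right)} = \frac{X}{4} + \frac{Q}{8}$ ($t{\left(Q,X \right)} = \frac{\left(Q + X\right) + X}{8} = \frac{Q + 2 X}{8} = \frac{X}{4} + \frac{Q}{8}$)
$403 - t{\left(U{\left(-3 \right)},-21 \right)} = 403 - \left(\frac{1}{4} \left(-21\right) + \frac{\left(-3\right)^{2}}{8}\right) = 403 - \left(- \frac{21}{4} + \frac{1}{8} \cdot 9\right) = 403 - \left(- \frac{21}{4} + \frac{9}{8}\right) = 403 - - \frac{33}{8} = 403 + \frac{33}{8} = \frac{3257}{8}$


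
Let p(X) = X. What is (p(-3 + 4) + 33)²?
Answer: 1156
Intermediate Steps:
(p(-3 + 4) + 33)² = ((-3 + 4) + 33)² = (1 + 33)² = 34² = 1156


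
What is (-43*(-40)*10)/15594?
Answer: 8600/7797 ≈ 1.1030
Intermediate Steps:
(-43*(-40)*10)/15594 = (1720*10)*(1/15594) = 17200*(1/15594) = 8600/7797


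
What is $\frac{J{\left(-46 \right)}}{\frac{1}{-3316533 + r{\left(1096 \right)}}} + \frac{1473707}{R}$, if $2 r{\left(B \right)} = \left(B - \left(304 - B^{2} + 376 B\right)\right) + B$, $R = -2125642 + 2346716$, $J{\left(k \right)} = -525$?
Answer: $\frac{339025873175357}{221074} \approx 1.5335 \cdot 10^{9}$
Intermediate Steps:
$R = 221074$
$r{\left(B \right)} = -152 + \frac{B^{2}}{2} - 187 B$ ($r{\left(B \right)} = \frac{\left(B - \left(304 - B^{2} + 376 B\right)\right) + B}{2} = \frac{\left(-304 + B^{2} - 375 B\right) + B}{2} = \frac{-304 + B^{2} - 374 B}{2} = -152 + \frac{B^{2}}{2} - 187 B$)
$\frac{J{\left(-46 \right)}}{\frac{1}{-3316533 + r{\left(1096 \right)}}} + \frac{1473707}{R} = - \frac{525}{\frac{1}{-3316533 - \left(205104 - 600608\right)}} + \frac{1473707}{221074} = - \frac{525}{\frac{1}{-3316533 - -395504}} + 1473707 \cdot \frac{1}{221074} = - \frac{525}{\frac{1}{-3316533 - -395504}} + \frac{1473707}{221074} = - \frac{525}{\frac{1}{-3316533 + 395504}} + \frac{1473707}{221074} = - \frac{525}{\frac{1}{-2921029}} + \frac{1473707}{221074} = - \frac{525}{- \frac{1}{2921029}} + \frac{1473707}{221074} = \left(-525\right) \left(-2921029\right) + \frac{1473707}{221074} = 1533540225 + \frac{1473707}{221074} = \frac{339025873175357}{221074}$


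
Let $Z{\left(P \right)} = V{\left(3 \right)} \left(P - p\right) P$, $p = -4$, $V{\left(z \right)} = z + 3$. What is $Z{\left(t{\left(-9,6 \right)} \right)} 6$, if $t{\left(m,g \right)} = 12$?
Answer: $6912$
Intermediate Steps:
$V{\left(z \right)} = 3 + z$
$Z{\left(P \right)} = P \left(24 + 6 P\right)$ ($Z{\left(P \right)} = \left(3 + 3\right) \left(P - -4\right) P = 6 \left(P + 4\right) P = 6 \left(4 + P\right) P = \left(24 + 6 P\right) P = P \left(24 + 6 P\right)$)
$Z{\left(t{\left(-9,6 \right)} \right)} 6 = 6 \cdot 12 \left(4 + 12\right) 6 = 6 \cdot 12 \cdot 16 \cdot 6 = 1152 \cdot 6 = 6912$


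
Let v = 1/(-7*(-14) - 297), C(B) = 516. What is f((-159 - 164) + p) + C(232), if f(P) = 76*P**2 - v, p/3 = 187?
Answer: 856786541/199 ≈ 4.3055e+6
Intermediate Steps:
p = 561 (p = 3*187 = 561)
v = -1/199 (v = 1/(98 - 297) = 1/(-199) = -1/199 ≈ -0.0050251)
f(P) = 1/199 + 76*P**2 (f(P) = 76*P**2 - 1*(-1/199) = 76*P**2 + 1/199 = 1/199 + 76*P**2)
f((-159 - 164) + p) + C(232) = (1/199 + 76*((-159 - 164) + 561)**2) + 516 = (1/199 + 76*(-323 + 561)**2) + 516 = (1/199 + 76*238**2) + 516 = (1/199 + 76*56644) + 516 = (1/199 + 4304944) + 516 = 856683857/199 + 516 = 856786541/199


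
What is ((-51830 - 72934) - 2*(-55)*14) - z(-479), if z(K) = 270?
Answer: -123494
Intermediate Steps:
((-51830 - 72934) - 2*(-55)*14) - z(-479) = ((-51830 - 72934) - 2*(-55)*14) - 1*270 = (-124764 + 110*14) - 270 = (-124764 + 1540) - 270 = -123224 - 270 = -123494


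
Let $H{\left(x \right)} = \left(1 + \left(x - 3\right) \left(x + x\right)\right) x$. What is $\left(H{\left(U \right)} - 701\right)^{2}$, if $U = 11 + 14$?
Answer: $719526976$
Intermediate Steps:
$U = 25$
$H{\left(x \right)} = x \left(1 + 2 x \left(-3 + x\right)\right)$ ($H{\left(x \right)} = \left(1 + \left(-3 + x\right) 2 x\right) x = \left(1 + 2 x \left(-3 + x\right)\right) x = x \left(1 + 2 x \left(-3 + x\right)\right)$)
$\left(H{\left(U \right)} - 701\right)^{2} = \left(25 \left(1 - 150 + 2 \cdot 25^{2}\right) - 701\right)^{2} = \left(25 \left(1 - 150 + 2 \cdot 625\right) + \left(\left(-271 + 60\right) - 490\right)\right)^{2} = \left(25 \left(1 - 150 + 1250\right) - 701\right)^{2} = \left(25 \cdot 1101 - 701\right)^{2} = \left(27525 - 701\right)^{2} = 26824^{2} = 719526976$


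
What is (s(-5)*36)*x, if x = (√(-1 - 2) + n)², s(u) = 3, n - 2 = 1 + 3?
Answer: 3564 + 1296*I*√3 ≈ 3564.0 + 2244.7*I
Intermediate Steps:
n = 6 (n = 2 + (1 + 3) = 2 + 4 = 6)
x = (6 + I*√3)² (x = (√(-1 - 2) + 6)² = (√(-3) + 6)² = (I*√3 + 6)² = (6 + I*√3)² ≈ 33.0 + 20.785*I)
(s(-5)*36)*x = (3*36)*(6 + I*√3)² = 108*(6 + I*√3)²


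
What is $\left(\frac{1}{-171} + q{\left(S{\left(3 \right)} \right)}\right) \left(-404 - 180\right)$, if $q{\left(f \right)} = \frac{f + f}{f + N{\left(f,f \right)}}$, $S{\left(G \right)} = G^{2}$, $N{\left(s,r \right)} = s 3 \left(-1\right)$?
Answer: $\frac{100448}{171} \approx 587.42$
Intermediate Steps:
$N{\left(s,r \right)} = - 3 s$ ($N{\left(s,r \right)} = 3 s \left(-1\right) = - 3 s$)
$q{\left(f \right)} = -1$ ($q{\left(f \right)} = \frac{f + f}{f - 3 f} = \frac{2 f}{\left(-2\right) f} = 2 f \left(- \frac{1}{2 f}\right) = -1$)
$\left(\frac{1}{-171} + q{\left(S{\left(3 \right)} \right)}\right) \left(-404 - 180\right) = \left(\frac{1}{-171} - 1\right) \left(-404 - 180\right) = \left(- \frac{1}{171} - 1\right) \left(-404 - 180\right) = \left(- \frac{172}{171}\right) \left(-584\right) = \frac{100448}{171}$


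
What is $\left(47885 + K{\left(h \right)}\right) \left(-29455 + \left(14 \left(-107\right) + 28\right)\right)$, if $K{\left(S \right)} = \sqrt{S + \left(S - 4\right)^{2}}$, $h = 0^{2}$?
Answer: $-1480967325$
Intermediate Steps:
$h = 0$
$K{\left(S \right)} = \sqrt{S + \left(-4 + S\right)^{2}}$
$\left(47885 + K{\left(h \right)}\right) \left(-29455 + \left(14 \left(-107\right) + 28\right)\right) = \left(47885 + \sqrt{0 + \left(-4 + 0\right)^{2}}\right) \left(-29455 + \left(14 \left(-107\right) + 28\right)\right) = \left(47885 + \sqrt{0 + \left(-4\right)^{2}}\right) \left(-29455 + \left(-1498 + 28\right)\right) = \left(47885 + \sqrt{0 + 16}\right) \left(-29455 - 1470\right) = \left(47885 + \sqrt{16}\right) \left(-30925\right) = \left(47885 + 4\right) \left(-30925\right) = 47889 \left(-30925\right) = -1480967325$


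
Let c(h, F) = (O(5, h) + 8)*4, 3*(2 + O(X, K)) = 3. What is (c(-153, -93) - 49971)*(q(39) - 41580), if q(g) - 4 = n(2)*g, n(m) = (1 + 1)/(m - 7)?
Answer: 10386046394/5 ≈ 2.0772e+9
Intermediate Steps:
n(m) = 2/(-7 + m)
O(X, K) = -1 (O(X, K) = -2 + (1/3)*3 = -2 + 1 = -1)
c(h, F) = 28 (c(h, F) = (-1 + 8)*4 = 7*4 = 28)
q(g) = 4 - 2*g/5 (q(g) = 4 + (2/(-7 + 2))*g = 4 + (2/(-5))*g = 4 + (2*(-1/5))*g = 4 - 2*g/5)
(c(-153, -93) - 49971)*(q(39) - 41580) = (28 - 49971)*((4 - 2/5*39) - 41580) = -49943*((4 - 78/5) - 41580) = -49943*(-58/5 - 41580) = -49943*(-207958/5) = 10386046394/5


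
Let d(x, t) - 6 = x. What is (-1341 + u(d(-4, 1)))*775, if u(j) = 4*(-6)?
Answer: -1057875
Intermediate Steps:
d(x, t) = 6 + x
u(j) = -24
(-1341 + u(d(-4, 1)))*775 = (-1341 - 24)*775 = -1365*775 = -1057875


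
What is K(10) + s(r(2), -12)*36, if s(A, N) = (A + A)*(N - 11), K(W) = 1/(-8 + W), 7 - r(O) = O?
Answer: -16559/2 ≈ -8279.5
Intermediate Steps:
r(O) = 7 - O
s(A, N) = 2*A*(-11 + N) (s(A, N) = (2*A)*(-11 + N) = 2*A*(-11 + N))
K(10) + s(r(2), -12)*36 = 1/(-8 + 10) + (2*(7 - 1*2)*(-11 - 12))*36 = 1/2 + (2*(7 - 2)*(-23))*36 = ½ + (2*5*(-23))*36 = ½ - 230*36 = ½ - 8280 = -16559/2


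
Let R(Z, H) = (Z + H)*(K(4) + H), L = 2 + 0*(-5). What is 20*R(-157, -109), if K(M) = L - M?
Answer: 590520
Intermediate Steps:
L = 2 (L = 2 + 0 = 2)
K(M) = 2 - M
R(Z, H) = (-2 + H)*(H + Z) (R(Z, H) = (Z + H)*((2 - 1*4) + H) = (H + Z)*((2 - 4) + H) = (H + Z)*(-2 + H) = (-2 + H)*(H + Z))
20*R(-157, -109) = 20*((-109)² - 2*(-109) - 2*(-157) - 109*(-157)) = 20*(11881 + 218 + 314 + 17113) = 20*29526 = 590520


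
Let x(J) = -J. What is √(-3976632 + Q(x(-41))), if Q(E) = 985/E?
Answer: I*√6684678007/41 ≈ 1994.1*I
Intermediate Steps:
√(-3976632 + Q(x(-41))) = √(-3976632 + 985/((-1*(-41)))) = √(-3976632 + 985/41) = √(-163040927/41) = I*√6684678007/41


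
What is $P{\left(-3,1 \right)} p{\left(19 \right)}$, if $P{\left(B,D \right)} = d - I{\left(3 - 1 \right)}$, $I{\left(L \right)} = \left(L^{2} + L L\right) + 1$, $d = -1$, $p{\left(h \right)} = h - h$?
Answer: $0$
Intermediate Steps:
$p{\left(h \right)} = 0$
$I{\left(L \right)} = 1 + 2 L^{2}$ ($I{\left(L \right)} = \left(L^{2} + L^{2}\right) + 1 = 2 L^{2} + 1 = 1 + 2 L^{2}$)
$P{\left(B,D \right)} = -10$ ($P{\left(B,D \right)} = -1 - \left(1 + 2 \left(3 - 1\right)^{2}\right) = -1 - \left(1 + 2 \cdot 2^{2}\right) = -1 - \left(1 + 2 \cdot 4\right) = -1 - \left(1 + 8\right) = -1 - 9 = -10$)
$P{\left(-3,1 \right)} p{\left(19 \right)} = \left(-10\right) 0 = 0$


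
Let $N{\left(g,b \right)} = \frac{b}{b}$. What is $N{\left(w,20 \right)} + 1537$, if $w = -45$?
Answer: $1538$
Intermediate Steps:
$N{\left(g,b \right)} = 1$
$N{\left(w,20 \right)} + 1537 = 1 + 1537 = 1538$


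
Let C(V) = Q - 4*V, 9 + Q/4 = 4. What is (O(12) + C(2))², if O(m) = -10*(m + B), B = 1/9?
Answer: 1800964/81 ≈ 22234.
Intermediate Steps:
Q = -20 (Q = -36 + 4*4 = -36 + 16 = -20)
B = ⅑ ≈ 0.11111
C(V) = -20 - 4*V
O(m) = -10/9 - 10*m (O(m) = -10*(m + ⅑) = -10*(⅑ + m) = -10/9 - 10*m)
(O(12) + C(2))² = ((-10/9 - 10*12) + (-20 - 4*2))² = ((-10/9 - 120) + (-20 - 8))² = (-1090/9 - 28)² = (-1342/9)² = 1800964/81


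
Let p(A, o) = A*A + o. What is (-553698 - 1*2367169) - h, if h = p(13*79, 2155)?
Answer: -3977751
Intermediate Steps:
p(A, o) = o + A² (p(A, o) = A² + o = o + A²)
h = 1056884 (h = 2155 + (13*79)² = 2155 + 1027² = 2155 + 1054729 = 1056884)
(-553698 - 1*2367169) - h = (-553698 - 1*2367169) - 1*1056884 = (-553698 - 2367169) - 1056884 = -2920867 - 1056884 = -3977751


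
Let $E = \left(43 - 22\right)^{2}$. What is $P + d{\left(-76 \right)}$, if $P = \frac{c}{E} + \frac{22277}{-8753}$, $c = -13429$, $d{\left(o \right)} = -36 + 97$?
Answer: $\frac{108096259}{3860073} \approx 28.004$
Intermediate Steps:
$d{\left(o \right)} = 61$
$E = 441$ ($E = 21^{2} = 441$)
$P = - \frac{127368194}{3860073}$ ($P = - \frac{13429}{441} + \frac{22277}{-8753} = \left(-13429\right) \frac{1}{441} + 22277 \left(- \frac{1}{8753}\right) = - \frac{13429}{441} - \frac{22277}{8753} = - \frac{127368194}{3860073} \approx -32.996$)
$P + d{\left(-76 \right)} = - \frac{127368194}{3860073} + 61 = \frac{108096259}{3860073}$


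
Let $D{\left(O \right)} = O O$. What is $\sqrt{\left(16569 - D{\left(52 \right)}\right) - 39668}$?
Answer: $3 i \sqrt{2867} \approx 160.63 i$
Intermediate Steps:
$D{\left(O \right)} = O^{2}$
$\sqrt{\left(16569 - D{\left(52 \right)}\right) - 39668} = \sqrt{\left(16569 - 52^{2}\right) - 39668} = \sqrt{\left(16569 - 2704\right) - 39668} = \sqrt{13865 - 39668} = \sqrt{-25803} = 3 i \sqrt{2867}$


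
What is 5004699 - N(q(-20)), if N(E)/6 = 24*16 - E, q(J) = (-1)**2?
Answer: 5002401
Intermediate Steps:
q(J) = 1
N(E) = 2304 - 6*E (N(E) = 6*(24*16 - E) = 6*(384 - E) = 2304 - 6*E)
5004699 - N(q(-20)) = 5004699 - (2304 - 6*1) = 5004699 - (2304 - 6) = 5004699 - 1*2298 = 5004699 - 2298 = 5002401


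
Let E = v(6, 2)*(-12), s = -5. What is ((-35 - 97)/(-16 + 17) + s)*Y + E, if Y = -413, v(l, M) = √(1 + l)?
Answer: 56581 - 12*√7 ≈ 56549.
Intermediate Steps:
E = -12*√7 (E = √(1 + 6)*(-12) = √7*(-12) = -12*√7 ≈ -31.749)
((-35 - 97)/(-16 + 17) + s)*Y + E = ((-35 - 97)/(-16 + 17) - 5)*(-413) - 12*√7 = (-132/1 - 5)*(-413) - 12*√7 = (-132*1 - 5)*(-413) - 12*√7 = (-132 - 5)*(-413) - 12*√7 = -137*(-413) - 12*√7 = 56581 - 12*√7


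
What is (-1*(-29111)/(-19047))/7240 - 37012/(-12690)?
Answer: 170119858159/58331818440 ≈ 2.9164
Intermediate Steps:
(-1*(-29111)/(-19047))/7240 - 37012/(-12690) = (29111*(-1/19047))*(1/7240) - 37012*(-1/12690) = -29111/19047*1/7240 + 18506/6345 = -29111/137900280 + 18506/6345 = 170119858159/58331818440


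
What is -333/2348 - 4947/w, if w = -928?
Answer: 2826633/544736 ≈ 5.1890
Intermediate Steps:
-333/2348 - 4947/w = -333/2348 - 4947/(-928) = -333*1/2348 - 4947*(-1/928) = -333/2348 + 4947/928 = 2826633/544736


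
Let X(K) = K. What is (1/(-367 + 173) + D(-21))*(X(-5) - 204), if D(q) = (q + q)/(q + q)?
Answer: -40337/194 ≈ -207.92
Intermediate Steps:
D(q) = 1 (D(q) = (2*q)/((2*q)) = (2*q)*(1/(2*q)) = 1)
(1/(-367 + 173) + D(-21))*(X(-5) - 204) = (1/(-367 + 173) + 1)*(-5 - 204) = (1/(-194) + 1)*(-209) = (-1/194 + 1)*(-209) = (193/194)*(-209) = -40337/194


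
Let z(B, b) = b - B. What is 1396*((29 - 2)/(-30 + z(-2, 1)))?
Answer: -1396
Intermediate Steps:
1396*((29 - 2)/(-30 + z(-2, 1))) = 1396*((29 - 2)/(-30 + (1 - 1*(-2)))) = 1396*(27/(-30 + (1 + 2))) = 1396*(27/(-30 + 3)) = 1396*(27/(-27)) = 1396*(27*(-1/27)) = 1396*(-1) = -1396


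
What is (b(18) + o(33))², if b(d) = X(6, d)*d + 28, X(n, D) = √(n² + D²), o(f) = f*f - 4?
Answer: 1355409 + 240408*√10 ≈ 2.1156e+6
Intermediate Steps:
o(f) = -4 + f² (o(f) = f² - 4 = -4 + f²)
X(n, D) = √(D² + n²)
b(d) = 28 + d*√(36 + d²) (b(d) = √(d² + 6²)*d + 28 = √(d² + 36)*d + 28 = √(36 + d²)*d + 28 = d*√(36 + d²) + 28 = 28 + d*√(36 + d²))
(b(18) + o(33))² = ((28 + 18*√(36 + 18²)) + (-4 + 33²))² = ((28 + 18*√(36 + 324)) + (-4 + 1089))² = ((28 + 18*√360) + 1085)² = ((28 + 18*(6*√10)) + 1085)² = ((28 + 108*√10) + 1085)² = (1113 + 108*√10)²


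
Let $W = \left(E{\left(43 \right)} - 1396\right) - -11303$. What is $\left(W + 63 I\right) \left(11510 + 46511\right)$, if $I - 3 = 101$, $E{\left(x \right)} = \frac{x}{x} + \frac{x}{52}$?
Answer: $\frac{49663829223}{52} \approx 9.5507 \cdot 10^{8}$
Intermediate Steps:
$E{\left(x \right)} = 1 + \frac{x}{52}$ ($E{\left(x \right)} = 1 + x \frac{1}{52} = 1 + \frac{x}{52}$)
$I = 104$ ($I = 3 + 101 = 104$)
$W = \frac{515259}{52}$ ($W = \left(\left(1 + \frac{1}{52} \cdot 43\right) - 1396\right) - -11303 = \left(\left(1 + \frac{43}{52}\right) - 1396\right) + 11303 = \left(\frac{95}{52} - 1396\right) + 11303 = - \frac{72497}{52} + 11303 = \frac{515259}{52} \approx 9908.8$)
$\left(W + 63 I\right) \left(11510 + 46511\right) = \left(\frac{515259}{52} + 63 \cdot 104\right) \left(11510 + 46511\right) = \left(\frac{515259}{52} + 6552\right) 58021 = \frac{855963}{52} \cdot 58021 = \frac{49663829223}{52}$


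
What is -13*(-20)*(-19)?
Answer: -4940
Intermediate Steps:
-13*(-20)*(-19) = 260*(-19) = -4940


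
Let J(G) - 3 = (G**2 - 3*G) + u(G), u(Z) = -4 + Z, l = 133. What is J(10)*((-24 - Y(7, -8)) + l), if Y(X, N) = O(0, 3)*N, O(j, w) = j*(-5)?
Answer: 8611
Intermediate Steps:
O(j, w) = -5*j
Y(X, N) = 0 (Y(X, N) = (-5*0)*N = 0*N = 0)
J(G) = -1 + G**2 - 2*G (J(G) = 3 + ((G**2 - 3*G) + (-4 + G)) = 3 + (-4 + G**2 - 2*G) = -1 + G**2 - 2*G)
J(10)*((-24 - Y(7, -8)) + l) = (-1 + 10**2 - 2*10)*((-24 - 1*0) + 133) = (-1 + 100 - 20)*((-24 + 0) + 133) = 79*(-24 + 133) = 79*109 = 8611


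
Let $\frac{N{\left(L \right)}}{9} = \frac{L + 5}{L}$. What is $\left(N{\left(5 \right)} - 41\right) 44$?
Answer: $-1012$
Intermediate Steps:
$N{\left(L \right)} = \frac{9 \left(5 + L\right)}{L}$ ($N{\left(L \right)} = 9 \frac{L + 5}{L} = 9 \frac{5 + L}{L} = \frac{9 \left(5 + L\right)}{L}$)
$\left(N{\left(5 \right)} - 41\right) 44 = \left(\left(9 + \frac{45}{5}\right) - 41\right) 44 = \left(\left(9 + 45 \cdot \frac{1}{5}\right) - 41\right) 44 = \left(\left(9 + 9\right) - 41\right) 44 = \left(18 - 41\right) 44 = \left(-23\right) 44 = -1012$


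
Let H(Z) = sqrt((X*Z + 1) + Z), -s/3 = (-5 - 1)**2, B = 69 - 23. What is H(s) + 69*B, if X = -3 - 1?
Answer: 3174 + 5*sqrt(13) ≈ 3192.0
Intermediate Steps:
X = -4
B = 46
s = -108 (s = -3*(-5 - 1)**2 = -3*(-6)**2 = -3*36 = -108)
H(Z) = sqrt(1 - 3*Z) (H(Z) = sqrt((-4*Z + 1) + Z) = sqrt((1 - 4*Z) + Z) = sqrt(1 - 3*Z))
H(s) + 69*B = sqrt(1 - 3*(-108)) + 69*46 = sqrt(1 + 324) + 3174 = sqrt(325) + 3174 = 5*sqrt(13) + 3174 = 3174 + 5*sqrt(13)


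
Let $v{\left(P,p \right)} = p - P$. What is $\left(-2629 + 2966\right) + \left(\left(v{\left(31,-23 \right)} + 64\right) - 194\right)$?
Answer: $153$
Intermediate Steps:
$\left(-2629 + 2966\right) + \left(\left(v{\left(31,-23 \right)} + 64\right) - 194\right) = \left(-2629 + 2966\right) + \left(\left(\left(-23 - 31\right) + 64\right) - 194\right) = 337 + \left(\left(\left(-23 - 31\right) + 64\right) - 194\right) = 337 + \left(\left(-54 + 64\right) - 194\right) = 337 + \left(10 - 194\right) = 337 - 184 = 153$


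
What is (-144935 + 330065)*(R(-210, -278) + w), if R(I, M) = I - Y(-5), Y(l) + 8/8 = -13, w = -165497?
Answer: -30674745090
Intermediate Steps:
Y(l) = -14 (Y(l) = -1 - 13 = -14)
R(I, M) = 14 + I (R(I, M) = I - 1*(-14) = I + 14 = 14 + I)
(-144935 + 330065)*(R(-210, -278) + w) = (-144935 + 330065)*((14 - 210) - 165497) = 185130*(-196 - 165497) = 185130*(-165693) = -30674745090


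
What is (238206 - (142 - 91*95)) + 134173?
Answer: 380882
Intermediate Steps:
(238206 - (142 - 91*95)) + 134173 = (238206 - (142 - 8645)) + 134173 = (238206 - 1*(-8503)) + 134173 = (238206 + 8503) + 134173 = 246709 + 134173 = 380882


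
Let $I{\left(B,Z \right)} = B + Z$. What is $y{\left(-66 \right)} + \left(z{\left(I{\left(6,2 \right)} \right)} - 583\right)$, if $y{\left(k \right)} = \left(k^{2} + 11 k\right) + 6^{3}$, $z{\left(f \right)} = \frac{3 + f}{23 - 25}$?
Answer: $\frac{6515}{2} \approx 3257.5$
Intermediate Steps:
$z{\left(f \right)} = - \frac{3}{2} - \frac{f}{2}$ ($z{\left(f \right)} = \frac{3 + f}{-2} = \left(3 + f\right) \left(- \frac{1}{2}\right) = - \frac{3}{2} - \frac{f}{2}$)
$y{\left(k \right)} = 216 + k^{2} + 11 k$ ($y{\left(k \right)} = \left(k^{2} + 11 k\right) + 216 = 216 + k^{2} + 11 k$)
$y{\left(-66 \right)} + \left(z{\left(I{\left(6,2 \right)} \right)} - 583\right) = \left(216 + \left(-66\right)^{2} + 11 \left(-66\right)\right) - \left(\frac{1169}{2} + \frac{6 + 2}{2}\right) = \left(216 + 4356 - 726\right) - \frac{1177}{2} = 3846 - \frac{1177}{2} = \frac{6515}{2}$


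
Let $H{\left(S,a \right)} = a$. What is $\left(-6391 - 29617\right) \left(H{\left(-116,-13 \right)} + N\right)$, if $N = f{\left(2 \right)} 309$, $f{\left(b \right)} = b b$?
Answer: $-44037784$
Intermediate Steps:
$f{\left(b \right)} = b^{2}$
$N = 1236$ ($N = 2^{2} \cdot 309 = 4 \cdot 309 = 1236$)
$\left(-6391 - 29617\right) \left(H{\left(-116,-13 \right)} + N\right) = \left(-6391 - 29617\right) \left(-13 + 1236\right) = \left(-36008\right) 1223 = -44037784$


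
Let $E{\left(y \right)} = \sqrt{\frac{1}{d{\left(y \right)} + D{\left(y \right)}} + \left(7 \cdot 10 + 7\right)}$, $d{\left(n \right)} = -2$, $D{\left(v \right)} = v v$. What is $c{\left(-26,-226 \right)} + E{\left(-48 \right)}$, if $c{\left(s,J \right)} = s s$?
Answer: $676 + \frac{3 \sqrt{45337890}}{2302} \approx 684.78$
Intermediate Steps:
$D{\left(v \right)} = v^{2}$
$E{\left(y \right)} = \sqrt{77 + \frac{1}{-2 + y^{2}}}$ ($E{\left(y \right)} = \sqrt{\frac{1}{-2 + y^{2}} + \left(7 \cdot 10 + 7\right)} = \sqrt{\frac{1}{-2 + y^{2}} + \left(70 + 7\right)} = \sqrt{\frac{1}{-2 + y^{2}} + 77} = \sqrt{77 + \frac{1}{-2 + y^{2}}}$)
$c{\left(s,J \right)} = s^{2}$
$c{\left(-26,-226 \right)} + E{\left(-48 \right)} = \left(-26\right)^{2} + \sqrt{\frac{-153 + 77 \left(-48\right)^{2}}{-2 + \left(-48\right)^{2}}} = 676 + \sqrt{\frac{-153 + 77 \cdot 2304}{-2 + 2304}} = 676 + \sqrt{\frac{-153 + 177408}{2302}} = 676 + \sqrt{\frac{1}{2302} \cdot 177255} = 676 + \sqrt{\frac{177255}{2302}} = 676 + \frac{3 \sqrt{45337890}}{2302}$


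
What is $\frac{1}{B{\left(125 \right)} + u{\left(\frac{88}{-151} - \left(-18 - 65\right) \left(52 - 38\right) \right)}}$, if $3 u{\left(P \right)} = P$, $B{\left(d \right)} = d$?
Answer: $\frac{151}{77333} \approx 0.0019526$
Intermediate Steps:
$u{\left(P \right)} = \frac{P}{3}$
$\frac{1}{B{\left(125 \right)} + u{\left(\frac{88}{-151} - \left(-18 - 65\right) \left(52 - 38\right) \right)}} = \frac{1}{125 + \frac{\frac{88}{-151} - \left(-18 - 65\right) \left(52 - 38\right)}{3}} = \frac{1}{125 + \frac{88 \left(- \frac{1}{151}\right) - \left(-83\right) 14}{3}} = \frac{1}{125 + \frac{- \frac{88}{151} - -1162}{3}} = \frac{1}{125 + \frac{- \frac{88}{151} + 1162}{3}} = \frac{1}{125 + \frac{1}{3} \cdot \frac{175374}{151}} = \frac{1}{125 + \frac{58458}{151}} = \frac{1}{\frac{77333}{151}} = \frac{151}{77333}$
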